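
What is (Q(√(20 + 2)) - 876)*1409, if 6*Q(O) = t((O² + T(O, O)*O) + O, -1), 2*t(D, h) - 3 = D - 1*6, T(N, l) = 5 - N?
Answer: -4938545/4 + 1409*√22/2 ≈ -1.2313e+6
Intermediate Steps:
t(D, h) = -3/2 + D/2 (t(D, h) = 3/2 + (D - 1*6)/2 = 3/2 + (D - 6)/2 = 3/2 + (-6 + D)/2 = 3/2 + (-3 + D/2) = -3/2 + D/2)
Q(O) = -¼ + O/12 + O²/12 + O*(5 - O)/12 (Q(O) = (-3/2 + ((O² + (5 - O)*O) + O)/2)/6 = (-3/2 + ((O² + O*(5 - O)) + O)/2)/6 = (-3/2 + (O + O² + O*(5 - O))/2)/6 = (-3/2 + (O/2 + O²/2 + O*(5 - O)/2))/6 = (-3/2 + O/2 + O²/2 + O*(5 - O)/2)/6 = -¼ + O/12 + O²/12 + O*(5 - O)/12)
(Q(√(20 + 2)) - 876)*1409 = ((-¼ + √(20 + 2)/2) - 876)*1409 = ((-¼ + √22/2) - 876)*1409 = (-3505/4 + √22/2)*1409 = -4938545/4 + 1409*√22/2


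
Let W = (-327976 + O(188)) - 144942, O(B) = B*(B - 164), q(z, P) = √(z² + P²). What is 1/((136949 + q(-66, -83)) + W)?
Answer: -331457/109863731604 - √11245/109863731604 ≈ -3.0179e-6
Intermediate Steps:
q(z, P) = √(P² + z²)
O(B) = B*(-164 + B)
W = -468406 (W = (-327976 + 188*(-164 + 188)) - 144942 = (-327976 + 188*24) - 144942 = (-327976 + 4512) - 144942 = -323464 - 144942 = -468406)
1/((136949 + q(-66, -83)) + W) = 1/((136949 + √((-83)² + (-66)²)) - 468406) = 1/((136949 + √(6889 + 4356)) - 468406) = 1/((136949 + √11245) - 468406) = 1/(-331457 + √11245)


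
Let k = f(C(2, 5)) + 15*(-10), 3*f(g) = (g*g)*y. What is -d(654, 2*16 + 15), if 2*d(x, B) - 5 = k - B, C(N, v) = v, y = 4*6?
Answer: -4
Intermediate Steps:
y = 24
f(g) = 8*g² (f(g) = ((g*g)*24)/3 = (g²*24)/3 = (24*g²)/3 = 8*g²)
k = 50 (k = 8*5² + 15*(-10) = 8*25 - 150 = 200 - 150 = 50)
d(x, B) = 55/2 - B/2 (d(x, B) = 5/2 + (50 - B)/2 = 5/2 + (25 - B/2) = 55/2 - B/2)
-d(654, 2*16 + 15) = -(55/2 - (2*16 + 15)/2) = -(55/2 - (32 + 15)/2) = -(55/2 - ½*47) = -(55/2 - 47/2) = -1*4 = -4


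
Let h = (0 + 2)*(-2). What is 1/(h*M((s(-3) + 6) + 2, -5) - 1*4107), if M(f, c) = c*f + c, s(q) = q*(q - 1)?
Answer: -1/3687 ≈ -0.00027122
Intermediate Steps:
s(q) = q*(-1 + q)
h = -4 (h = 2*(-2) = -4)
M(f, c) = c + c*f
1/(h*M((s(-3) + 6) + 2, -5) - 1*4107) = 1/(-(-20)*(1 + ((-3*(-1 - 3) + 6) + 2)) - 1*4107) = 1/(-(-20)*(1 + ((-3*(-4) + 6) + 2)) - 4107) = 1/(-(-20)*(1 + ((12 + 6) + 2)) - 4107) = 1/(-(-20)*(1 + (18 + 2)) - 4107) = 1/(-(-20)*(1 + 20) - 4107) = 1/(-(-20)*21 - 4107) = 1/(-4*(-105) - 4107) = 1/(420 - 4107) = 1/(-3687) = -1/3687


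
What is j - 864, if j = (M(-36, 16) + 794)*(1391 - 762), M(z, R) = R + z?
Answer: 485982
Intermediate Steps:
j = 486846 (j = ((16 - 36) + 794)*(1391 - 762) = (-20 + 794)*629 = 774*629 = 486846)
j - 864 = 486846 - 864 = 485982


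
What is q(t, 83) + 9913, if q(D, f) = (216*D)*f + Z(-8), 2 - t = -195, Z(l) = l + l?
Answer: 3541713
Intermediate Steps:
Z(l) = 2*l
t = 197 (t = 2 - 1*(-195) = 2 + 195 = 197)
q(D, f) = -16 + 216*D*f (q(D, f) = (216*D)*f + 2*(-8) = 216*D*f - 16 = -16 + 216*D*f)
q(t, 83) + 9913 = (-16 + 216*197*83) + 9913 = (-16 + 3531816) + 9913 = 3531800 + 9913 = 3541713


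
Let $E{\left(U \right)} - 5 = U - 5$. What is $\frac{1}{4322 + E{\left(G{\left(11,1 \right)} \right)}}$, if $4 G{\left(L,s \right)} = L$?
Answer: $\frac{4}{17299} \approx 0.00023123$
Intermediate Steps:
$G{\left(L,s \right)} = \frac{L}{4}$
$E{\left(U \right)} = U$ ($E{\left(U \right)} = 5 + \left(U - 5\right) = 5 + \left(-5 + U\right) = U$)
$\frac{1}{4322 + E{\left(G{\left(11,1 \right)} \right)}} = \frac{1}{4322 + \frac{1}{4} \cdot 11} = \frac{1}{4322 + \frac{11}{4}} = \frac{1}{\frac{17299}{4}} = \frac{4}{17299}$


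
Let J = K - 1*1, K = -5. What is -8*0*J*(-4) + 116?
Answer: 116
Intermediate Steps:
J = -6 (J = -5 - 1*1 = -5 - 1 = -6)
-8*0*J*(-4) + 116 = -8*0*(-6)*(-4) + 116 = -0*(-4) + 116 = -8*0 + 116 = 0 + 116 = 116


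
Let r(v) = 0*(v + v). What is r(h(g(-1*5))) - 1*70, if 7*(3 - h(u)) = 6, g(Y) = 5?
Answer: -70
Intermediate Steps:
h(u) = 15/7 (h(u) = 3 - 1/7*6 = 3 - 6/7 = 15/7)
r(v) = 0 (r(v) = 0*(2*v) = 0)
r(h(g(-1*5))) - 1*70 = 0 - 1*70 = 0 - 70 = -70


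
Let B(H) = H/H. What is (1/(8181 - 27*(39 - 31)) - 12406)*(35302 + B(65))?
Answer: -3488423193067/7965 ≈ -4.3797e+8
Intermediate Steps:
B(H) = 1
(1/(8181 - 27*(39 - 31)) - 12406)*(35302 + B(65)) = (1/(8181 - 27*(39 - 31)) - 12406)*(35302 + 1) = (1/(8181 - 27*8) - 12406)*35303 = (1/(8181 - 216) - 12406)*35303 = (1/7965 - 12406)*35303 = -98813789/7965*35303 = -3488423193067/7965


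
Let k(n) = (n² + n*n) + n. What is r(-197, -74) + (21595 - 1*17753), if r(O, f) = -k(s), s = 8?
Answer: 3706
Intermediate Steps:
k(n) = n + 2*n² (k(n) = (n² + n²) + n = 2*n² + n = n + 2*n²)
r(O, f) = -136 (r(O, f) = -8*(1 + 2*8) = -8*(1 + 16) = -8*17 = -1*136 = -136)
r(-197, -74) + (21595 - 1*17753) = -136 + (21595 - 1*17753) = -136 + (21595 - 17753) = -136 + 3842 = 3706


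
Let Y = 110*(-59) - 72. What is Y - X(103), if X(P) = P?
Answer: -6665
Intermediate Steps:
Y = -6562 (Y = -6490 - 72 = -6562)
Y - X(103) = -6562 - 1*103 = -6562 - 103 = -6665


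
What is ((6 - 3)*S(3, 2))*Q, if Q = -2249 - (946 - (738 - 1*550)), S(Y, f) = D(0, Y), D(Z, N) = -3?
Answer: 27063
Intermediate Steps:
S(Y, f) = -3
Q = -3007 (Q = -2249 - (946 - (738 - 550)) = -2249 - (946 - 1*188) = -2249 - (946 - 188) = -2249 - 1*758 = -2249 - 758 = -3007)
((6 - 3)*S(3, 2))*Q = ((6 - 3)*(-3))*(-3007) = (3*(-3))*(-3007) = -9*(-3007) = 27063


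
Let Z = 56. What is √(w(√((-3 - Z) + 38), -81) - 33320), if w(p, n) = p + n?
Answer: √(-33401 + I*√21) ≈ 0.013 + 182.76*I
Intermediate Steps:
w(p, n) = n + p
√(w(√((-3 - Z) + 38), -81) - 33320) = √((-81 + √((-3 - 1*56) + 38)) - 33320) = √((-81 + √((-3 - 56) + 38)) - 33320) = √((-81 + √(-59 + 38)) - 33320) = √((-81 + √(-21)) - 33320) = √((-81 + I*√21) - 33320) = √(-33401 + I*√21)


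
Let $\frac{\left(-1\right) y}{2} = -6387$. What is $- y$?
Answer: $-12774$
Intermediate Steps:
$y = 12774$ ($y = \left(-2\right) \left(-6387\right) = 12774$)
$- y = \left(-1\right) 12774 = -12774$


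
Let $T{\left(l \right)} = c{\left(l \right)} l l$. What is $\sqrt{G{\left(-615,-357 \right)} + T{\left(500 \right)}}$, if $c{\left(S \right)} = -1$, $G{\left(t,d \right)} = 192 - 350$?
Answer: $i \sqrt{250158} \approx 500.16 i$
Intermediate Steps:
$G{\left(t,d \right)} = -158$
$T{\left(l \right)} = - l^{2}$ ($T{\left(l \right)} = - l l = - l^{2}$)
$\sqrt{G{\left(-615,-357 \right)} + T{\left(500 \right)}} = \sqrt{-158 - 500^{2}} = \sqrt{-158 - 250000} = \sqrt{-250158} = i \sqrt{250158}$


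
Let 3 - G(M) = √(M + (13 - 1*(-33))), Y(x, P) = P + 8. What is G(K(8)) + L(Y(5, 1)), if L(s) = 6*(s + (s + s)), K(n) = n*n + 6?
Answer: 165 - 2*√29 ≈ 154.23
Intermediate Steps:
K(n) = 6 + n² (K(n) = n² + 6 = 6 + n²)
Y(x, P) = 8 + P
L(s) = 18*s (L(s) = 6*(s + 2*s) = 6*(3*s) = 18*s)
G(M) = 3 - √(46 + M) (G(M) = 3 - √(M + (13 - 1*(-33))) = 3 - √(M + (13 + 33)) = 3 - √(M + 46) = 3 - √(46 + M))
G(K(8)) + L(Y(5, 1)) = (3 - √(46 + (6 + 8²))) + 18*(8 + 1) = (3 - √(46 + (6 + 64))) + 18*9 = (3 - √(46 + 70)) + 162 = (3 - √116) + 162 = (3 - 2*√29) + 162 = 165 - 2*√29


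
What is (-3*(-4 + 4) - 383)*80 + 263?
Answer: -30377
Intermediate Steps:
(-3*(-4 + 4) - 383)*80 + 263 = (-3*0 - 383)*80 + 263 = (0 - 383)*80 + 263 = -383*80 + 263 = -30640 + 263 = -30377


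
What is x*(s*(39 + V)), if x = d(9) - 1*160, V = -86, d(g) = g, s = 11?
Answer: 78067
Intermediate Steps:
x = -151 (x = 9 - 1*160 = 9 - 160 = -151)
x*(s*(39 + V)) = -1661*(39 - 86) = -1661*(-47) = -151*(-517) = 78067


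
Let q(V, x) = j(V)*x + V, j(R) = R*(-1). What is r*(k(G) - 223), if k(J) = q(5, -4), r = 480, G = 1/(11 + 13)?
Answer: -95040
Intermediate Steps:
j(R) = -R
G = 1/24 ≈ 0.041667
q(V, x) = V - V*x (q(V, x) = (-V)*x + V = -V*x + V = V - V*x)
k(J) = 25 (k(J) = 5*(1 - 1*(-4)) = 5*(1 + 4) = 5*5 = 25)
r*(k(G) - 223) = 480*(25 - 223) = 480*(-198) = -95040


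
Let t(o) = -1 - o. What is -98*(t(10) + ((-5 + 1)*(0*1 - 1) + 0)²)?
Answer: -490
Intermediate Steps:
-98*(t(10) + ((-5 + 1)*(0*1 - 1) + 0)²) = -98*((-1 - 1*10) + ((-5 + 1)*(0*1 - 1) + 0)²) = -98*((-1 - 10) + (-4*(0 - 1) + 0)²) = -98*(-11 + (-4*(-1) + 0)²) = -98*(-11 + (4 + 0)²) = -98*(-11 + 4²) = -98*(-11 + 16) = -98*5 = -490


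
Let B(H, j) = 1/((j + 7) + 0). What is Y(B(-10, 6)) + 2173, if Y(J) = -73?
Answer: 2100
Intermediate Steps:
B(H, j) = 1/(7 + j) (B(H, j) = 1/((7 + j) + 0) = 1/(7 + j))
Y(B(-10, 6)) + 2173 = -73 + 2173 = 2100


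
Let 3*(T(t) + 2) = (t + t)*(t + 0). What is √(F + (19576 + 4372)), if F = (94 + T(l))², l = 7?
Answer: 4*√22213/3 ≈ 198.72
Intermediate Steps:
T(t) = -2 + 2*t²/3 (T(t) = -2 + ((t + t)*(t + 0))/3 = -2 + ((2*t)*t)/3 = -2 + (2*t²)/3 = -2 + 2*t²/3)
F = 139876/9 (F = (94 + (-2 + (⅔)*7²))² = (94 + (-2 + (⅔)*49))² = (94 + (-2 + 98/3))² = (94 + 92/3)² = (374/3)² = 139876/9 ≈ 15542.)
√(F + (19576 + 4372)) = √(139876/9 + (19576 + 4372)) = √(139876/9 + 23948) = √(355408/9) = 4*√22213/3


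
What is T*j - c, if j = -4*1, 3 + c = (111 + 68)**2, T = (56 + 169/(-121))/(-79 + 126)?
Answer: -182226534/5687 ≈ -32043.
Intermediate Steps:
T = 6607/5687 (T = (56 + 169*(-1/121))/47 = (56 - 169/121)*(1/47) = (6607/121)*(1/47) = 6607/5687 ≈ 1.1618)
c = 32038 (c = -3 + (111 + 68)**2 = -3 + 179**2 = -3 + 32041 = 32038)
j = -4
T*j - c = (6607/5687)*(-4) - 1*32038 = -26428/5687 - 32038 = -182226534/5687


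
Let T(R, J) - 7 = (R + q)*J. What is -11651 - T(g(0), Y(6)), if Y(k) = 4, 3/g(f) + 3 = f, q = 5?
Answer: -11674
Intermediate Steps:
g(f) = 3/(-3 + f)
T(R, J) = 7 + J*(5 + R) (T(R, J) = 7 + (R + 5)*J = 7 + (5 + R)*J = 7 + J*(5 + R))
-11651 - T(g(0), Y(6)) = -11651 - (7 + 5*4 + 4*(3/(-3 + 0))) = -11651 - (7 + 20 + 4*(3/(-3))) = -11651 - (7 + 20 + 4*(3*(-⅓))) = -11651 - (7 + 20 + 4*(-1)) = -11651 - (7 + 20 - 4) = -11651 - 1*23 = -11651 - 23 = -11674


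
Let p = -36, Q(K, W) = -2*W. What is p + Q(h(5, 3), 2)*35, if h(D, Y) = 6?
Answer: -176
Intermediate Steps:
p + Q(h(5, 3), 2)*35 = -36 - 2*2*35 = -36 - 4*35 = -36 - 140 = -176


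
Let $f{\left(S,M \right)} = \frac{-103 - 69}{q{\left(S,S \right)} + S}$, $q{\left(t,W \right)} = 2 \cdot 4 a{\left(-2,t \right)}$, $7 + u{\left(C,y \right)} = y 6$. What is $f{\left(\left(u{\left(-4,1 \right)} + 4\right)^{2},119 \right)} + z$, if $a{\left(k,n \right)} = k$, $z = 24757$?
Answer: $\frac{173471}{7} \approx 24782.0$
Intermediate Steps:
$u{\left(C,y \right)} = -7 + 6 y$ ($u{\left(C,y \right)} = -7 + y 6 = -7 + 6 y$)
$q{\left(t,W \right)} = -16$ ($q{\left(t,W \right)} = 2 \cdot 4 \left(-2\right) = 8 \left(-2\right) = -16$)
$f{\left(S,M \right)} = - \frac{172}{-16 + S}$ ($f{\left(S,M \right)} = \frac{-103 - 69}{-16 + S} = - \frac{172}{-16 + S}$)
$f{\left(\left(u{\left(-4,1 \right)} + 4\right)^{2},119 \right)} + z = - \frac{172}{-16 + \left(\left(-7 + 6 \cdot 1\right) + 4\right)^{2}} + 24757 = - \frac{172}{-16 + \left(\left(-7 + 6\right) + 4\right)^{2}} + 24757 = - \frac{172}{-16 + \left(-1 + 4\right)^{2}} + 24757 = - \frac{172}{-16 + 3^{2}} + 24757 = - \frac{172}{-16 + 9} + 24757 = - \frac{172}{-7} + 24757 = \left(-172\right) \left(- \frac{1}{7}\right) + 24757 = \frac{172}{7} + 24757 = \frac{173471}{7}$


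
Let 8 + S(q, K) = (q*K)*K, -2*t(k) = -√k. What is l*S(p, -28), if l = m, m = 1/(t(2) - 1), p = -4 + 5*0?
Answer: 6288 + 3144*√2 ≈ 10734.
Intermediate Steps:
t(k) = √k/2 (t(k) = -(-1)*√k/2 = √k/2)
p = -4 (p = -4 + 0 = -4)
S(q, K) = -8 + q*K² (S(q, K) = -8 + (q*K)*K = -8 + (K*q)*K = -8 + q*K²)
m = 1/(-1 + √2/2) (m = 1/(√2/2 - 1) = 1/(-1 + √2/2) ≈ -3.4142)
l = -2 - √2 ≈ -3.4142
l*S(p, -28) = (-2 - √2)*(-8 - 4*(-28)²) = (-2 - √2)*(-8 - 4*784) = (-2 - √2)*(-8 - 3136) = (-2 - √2)*(-3144) = 6288 + 3144*√2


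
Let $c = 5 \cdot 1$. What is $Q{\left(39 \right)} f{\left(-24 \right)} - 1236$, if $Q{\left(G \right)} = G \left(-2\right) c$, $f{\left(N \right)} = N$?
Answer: $8124$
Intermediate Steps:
$c = 5$
$Q{\left(G \right)} = - 10 G$ ($Q{\left(G \right)} = G \left(-2\right) 5 = - 2 G 5 = - 10 G$)
$Q{\left(39 \right)} f{\left(-24 \right)} - 1236 = \left(-10\right) 39 \left(-24\right) - 1236 = \left(-390\right) \left(-24\right) - 1236 = 9360 - 1236 = 8124$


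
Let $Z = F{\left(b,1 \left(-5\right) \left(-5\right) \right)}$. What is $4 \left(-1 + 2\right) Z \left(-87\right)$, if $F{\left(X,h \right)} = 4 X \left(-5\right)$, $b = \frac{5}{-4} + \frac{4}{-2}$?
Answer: $-22620$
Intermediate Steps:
$b = - \frac{13}{4}$ ($b = 5 \left(- \frac{1}{4}\right) + 4 \left(- \frac{1}{2}\right) = - \frac{5}{4} - 2 = - \frac{13}{4} \approx -3.25$)
$F{\left(X,h \right)} = - 20 X$
$Z = 65$ ($Z = \left(-20\right) \left(- \frac{13}{4}\right) = 65$)
$4 \left(-1 + 2\right) Z \left(-87\right) = 4 \left(-1 + 2\right) 65 \left(-87\right) = 4 \cdot 1 \cdot 65 \left(-87\right) = 4 \cdot 65 \left(-87\right) = 260 \left(-87\right) = -22620$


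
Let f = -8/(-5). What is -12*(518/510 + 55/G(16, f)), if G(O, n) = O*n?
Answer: -103277/2720 ≈ -37.969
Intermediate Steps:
f = 8/5 (f = -8*(-⅕) = 8/5 ≈ 1.6000)
-12*(518/510 + 55/G(16, f)) = -12*(518/510 + 55/((16*(8/5)))) = -12*(518*(1/510) + 55/(128/5)) = -12*(259/255 + 55*(5/128)) = -12*(259/255 + 275/128) = -12*103277/32640 = -103277/2720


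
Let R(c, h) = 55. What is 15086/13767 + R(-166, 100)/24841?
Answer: 375508511/341986047 ≈ 1.0980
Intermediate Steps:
15086/13767 + R(-166, 100)/24841 = 15086/13767 + 55/24841 = 375508511/341986047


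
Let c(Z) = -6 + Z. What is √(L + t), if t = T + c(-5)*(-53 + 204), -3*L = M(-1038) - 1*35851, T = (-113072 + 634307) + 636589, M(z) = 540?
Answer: 10*√105114/3 ≈ 1080.7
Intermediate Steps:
T = 1157824 (T = 521235 + 636589 = 1157824)
L = 35311/3 (L = -(540 - 1*35851)/3 = -(540 - 35851)/3 = -⅓*(-35311) = 35311/3 ≈ 11770.)
t = 1156163 (t = 1157824 + (-6 - 5)*(-53 + 204) = 1157824 - 11*151 = 1157824 - 1661 = 1156163)
√(L + t) = √(35311/3 + 1156163) = √(3503800/3) = 10*√105114/3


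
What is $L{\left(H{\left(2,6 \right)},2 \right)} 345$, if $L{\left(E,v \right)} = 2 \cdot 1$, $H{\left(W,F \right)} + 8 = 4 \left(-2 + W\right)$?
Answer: $690$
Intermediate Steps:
$H{\left(W,F \right)} = -16 + 4 W$ ($H{\left(W,F \right)} = -8 + 4 \left(-2 + W\right) = -8 + \left(-8 + 4 W\right) = -16 + 4 W$)
$L{\left(E,v \right)} = 2$
$L{\left(H{\left(2,6 \right)},2 \right)} 345 = 2 \cdot 345 = 690$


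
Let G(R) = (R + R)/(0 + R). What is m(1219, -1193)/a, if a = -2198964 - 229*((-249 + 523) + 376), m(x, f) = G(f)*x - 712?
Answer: -863/1173907 ≈ -0.00073515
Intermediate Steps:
G(R) = 2 (G(R) = (2*R)/R = 2)
m(x, f) = -712 + 2*x (m(x, f) = 2*x - 712 = -712 + 2*x)
a = -2347814 (a = -2198964 - 229*(274 + 376) = -2198964 - 229*650 = -2198964 - 148850 = -2347814)
m(1219, -1193)/a = (-712 + 2*1219)/(-2347814) = (-712 + 2438)*(-1/2347814) = 1726*(-1/2347814) = -863/1173907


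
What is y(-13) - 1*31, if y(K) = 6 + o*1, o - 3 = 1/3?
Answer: -65/3 ≈ -21.667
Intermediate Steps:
o = 10/3 (o = 3 + 1/3 = 3 + 1*(⅓) = 3 + ⅓ = 10/3 ≈ 3.3333)
y(K) = 28/3 (y(K) = 6 + (10/3)*1 = 6 + 10/3 = 28/3)
y(-13) - 1*31 = 28/3 - 1*31 = 28/3 - 31 = -65/3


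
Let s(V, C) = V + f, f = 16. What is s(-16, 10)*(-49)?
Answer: 0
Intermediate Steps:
s(V, C) = 16 + V (s(V, C) = V + 16 = 16 + V)
s(-16, 10)*(-49) = (16 - 16)*(-49) = 0*(-49) = 0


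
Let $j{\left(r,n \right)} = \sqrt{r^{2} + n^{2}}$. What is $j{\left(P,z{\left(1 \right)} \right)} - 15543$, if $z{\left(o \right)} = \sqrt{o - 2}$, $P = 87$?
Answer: $-15543 + 4 \sqrt{473} \approx -15456.0$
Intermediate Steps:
$z{\left(o \right)} = \sqrt{-2 + o}$
$j{\left(r,n \right)} = \sqrt{n^{2} + r^{2}}$
$j{\left(P,z{\left(1 \right)} \right)} - 15543 = \sqrt{\left(\sqrt{-2 + 1}\right)^{2} + 87^{2}} - 15543 = \sqrt{\left(\sqrt{-1}\right)^{2} + 7569} - 15543 = \sqrt{i^{2} + 7569} - 15543 = \sqrt{-1 + 7569} - 15543 = \sqrt{7568} - 15543 = 4 \sqrt{473} - 15543 = -15543 + 4 \sqrt{473}$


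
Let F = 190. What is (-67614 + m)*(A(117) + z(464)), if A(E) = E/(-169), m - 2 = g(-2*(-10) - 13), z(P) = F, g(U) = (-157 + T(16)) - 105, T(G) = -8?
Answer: -167057602/13 ≈ -1.2851e+7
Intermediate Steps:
g(U) = -270 (g(U) = (-157 - 8) - 105 = -165 - 105 = -270)
z(P) = 190
m = -268 (m = 2 - 270 = -268)
A(E) = -E/169 (A(E) = E*(-1/169) = -E/169)
(-67614 + m)*(A(117) + z(464)) = (-67614 - 268)*(-1/169*117 + 190) = -67882*(-9/13 + 190) = -67882*2461/13 = -167057602/13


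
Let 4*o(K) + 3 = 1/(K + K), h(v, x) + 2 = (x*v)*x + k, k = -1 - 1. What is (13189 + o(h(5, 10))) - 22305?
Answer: -36175263/3968 ≈ -9116.8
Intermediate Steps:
k = -2
h(v, x) = -4 + v*x² (h(v, x) = -2 + ((x*v)*x - 2) = -2 + ((v*x)*x - 2) = -2 + (v*x² - 2) = -2 + (-2 + v*x²) = -4 + v*x²)
o(K) = -¾ + 1/(8*K) (o(K) = -¾ + 1/(4*(K + K)) = -¾ + 1/(4*((2*K))) = -¾ + (1/(2*K))/4 = -¾ + 1/(8*K))
(13189 + o(h(5, 10))) - 22305 = (13189 + (1 - 6*(-4 + 5*10²))/(8*(-4 + 5*10²))) - 22305 = (13189 + (1 - 6*(-4 + 5*100))/(8*(-4 + 5*100))) - 22305 = (13189 + (1 - 6*(-4 + 500))/(8*(-4 + 500))) - 22305 = (13189 + (⅛)*(1 - 6*496)/496) - 22305 = (13189 + (⅛)*(1/496)*(1 - 2976)) - 22305 = (13189 + (⅛)*(1/496)*(-2975)) - 22305 = (13189 - 2975/3968) - 22305 = 52330977/3968 - 22305 = -36175263/3968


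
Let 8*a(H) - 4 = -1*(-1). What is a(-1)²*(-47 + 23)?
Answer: -75/8 ≈ -9.3750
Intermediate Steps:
a(H) = 5/8 (a(H) = ½ + (-1*(-1))/8 = ½ + (⅛)*1 = ½ + ⅛ = 5/8)
a(-1)²*(-47 + 23) = (5/8)²*(-47 + 23) = (25/64)*(-24) = -75/8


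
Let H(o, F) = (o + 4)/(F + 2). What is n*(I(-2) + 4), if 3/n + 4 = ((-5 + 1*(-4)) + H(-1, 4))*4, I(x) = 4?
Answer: -12/19 ≈ -0.63158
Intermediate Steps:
H(o, F) = (4 + o)/(2 + F)
n = -3/38 (n = 3/(-4 + ((-5 + 1*(-4)) + (4 - 1)/(2 + 4))*4) = 3/(-4 + ((-5 - 4) + 3/6)*4) = 3/(-4 + (-9 + (⅙)*3)*4) = 3/(-4 + (-9 + ½)*4) = 3/(-4 - 17/2*4) = 3/(-4 - 34) = 3/(-38) = 3*(-1/38) = -3/38 ≈ -0.078947)
n*(I(-2) + 4) = -3*(4 + 4)/38 = -3/38*8 = -12/19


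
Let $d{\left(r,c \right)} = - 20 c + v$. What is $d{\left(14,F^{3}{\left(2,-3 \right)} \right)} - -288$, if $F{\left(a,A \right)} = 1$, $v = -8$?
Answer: $260$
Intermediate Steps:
$d{\left(r,c \right)} = -8 - 20 c$ ($d{\left(r,c \right)} = - 20 c - 8 = -8 - 20 c$)
$d{\left(14,F^{3}{\left(2,-3 \right)} \right)} - -288 = \left(-8 - 20 \cdot 1^{3}\right) - -288 = \left(-8 - 20\right) + 288 = -28 + 288 = 260$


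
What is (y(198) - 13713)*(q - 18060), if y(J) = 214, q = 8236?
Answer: 132614176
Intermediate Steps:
(y(198) - 13713)*(q - 18060) = (214 - 13713)*(8236 - 18060) = -13499*(-9824) = 132614176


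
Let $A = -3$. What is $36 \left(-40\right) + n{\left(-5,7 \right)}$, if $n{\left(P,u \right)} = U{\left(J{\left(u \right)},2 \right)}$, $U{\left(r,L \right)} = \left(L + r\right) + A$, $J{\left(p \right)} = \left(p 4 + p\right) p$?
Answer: $-1196$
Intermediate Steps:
$J{\left(p \right)} = 5 p^{2}$ ($J{\left(p \right)} = \left(4 p + p\right) p = 5 p p = 5 p^{2}$)
$U{\left(r,L \right)} = -3 + L + r$ ($U{\left(r,L \right)} = \left(L + r\right) - 3 = -3 + L + r$)
$n{\left(P,u \right)} = -1 + 5 u^{2}$ ($n{\left(P,u \right)} = -3 + 2 + 5 u^{2} = -1 + 5 u^{2}$)
$36 \left(-40\right) + n{\left(-5,7 \right)} = 36 \left(-40\right) - \left(1 - 5 \cdot 7^{2}\right) = -1440 + \left(-1 + 5 \cdot 49\right) = -1440 + \left(-1 + 245\right) = -1440 + 244 = -1196$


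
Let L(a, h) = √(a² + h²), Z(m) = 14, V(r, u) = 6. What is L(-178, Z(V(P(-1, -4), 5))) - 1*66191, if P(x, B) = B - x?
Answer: -66191 + 2*√7970 ≈ -66013.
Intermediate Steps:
L(-178, Z(V(P(-1, -4), 5))) - 1*66191 = √((-178)² + 14²) - 1*66191 = √(31684 + 196) - 66191 = √31880 - 66191 = 2*√7970 - 66191 = -66191 + 2*√7970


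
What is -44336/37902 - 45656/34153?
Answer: -1622330560/647233503 ≈ -2.5066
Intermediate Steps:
-44336/37902 - 45656/34153 = -44336*1/37902 - 45656*1/34153 = -22168/18951 - 45656/34153 = -1622330560/647233503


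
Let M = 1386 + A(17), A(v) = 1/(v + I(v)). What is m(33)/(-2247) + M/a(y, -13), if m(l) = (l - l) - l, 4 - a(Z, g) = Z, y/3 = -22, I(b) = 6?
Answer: 3413583/172270 ≈ 19.815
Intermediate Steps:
y = -66 (y = 3*(-22) = -66)
a(Z, g) = 4 - Z
A(v) = 1/(6 + v) (A(v) = 1/(v + 6) = 1/(6 + v))
m(l) = -l (m(l) = 0 - l = -l)
M = 31879/23 (M = 1386 + 1/(6 + 17) = 1386 + 1/23 = 31879/23 ≈ 1386.0)
m(33)/(-2247) + M/a(y, -13) = -1*33/(-2247) + 31879/(23*(4 - 1*(-66))) = -33*(-1/2247) + 31879/(23*(4 + 66)) = 11/749 + (31879/23)/70 = 11/749 + (31879/23)*(1/70) = 11/749 + 31879/1610 = 3413583/172270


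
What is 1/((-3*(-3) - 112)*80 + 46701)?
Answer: 1/38461 ≈ 2.6000e-5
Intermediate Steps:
1/((-3*(-3) - 112)*80 + 46701) = 1/((9 - 112)*80 + 46701) = 1/(-103*80 + 46701) = 1/(-8240 + 46701) = 1/38461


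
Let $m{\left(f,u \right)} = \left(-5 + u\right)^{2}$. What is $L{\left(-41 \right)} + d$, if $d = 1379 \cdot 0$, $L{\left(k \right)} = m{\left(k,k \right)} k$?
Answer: $-86756$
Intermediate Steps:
$L{\left(k \right)} = k \left(-5 + k\right)^{2}$ ($L{\left(k \right)} = \left(-5 + k\right)^{2} k = k \left(-5 + k\right)^{2}$)
$d = 0$
$L{\left(-41 \right)} + d = - 41 \left(-5 - 41\right)^{2} + 0 = - 41 \left(-46\right)^{2} + 0 = \left(-41\right) 2116 + 0 = -86756 + 0 = -86756$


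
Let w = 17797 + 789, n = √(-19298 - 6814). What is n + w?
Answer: 18586 + 16*I*√102 ≈ 18586.0 + 161.59*I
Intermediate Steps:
n = 16*I*√102 (n = √(-26112) = 16*I*√102 ≈ 161.59*I)
w = 18586
n + w = 16*I*√102 + 18586 = 18586 + 16*I*√102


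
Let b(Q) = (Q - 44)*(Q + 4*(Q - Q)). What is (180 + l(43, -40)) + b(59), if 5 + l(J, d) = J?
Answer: 1103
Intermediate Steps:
l(J, d) = -5 + J
b(Q) = Q*(-44 + Q) (b(Q) = (-44 + Q)*(Q + 4*0) = (-44 + Q)*(Q + 0) = (-44 + Q)*Q = Q*(-44 + Q))
(180 + l(43, -40)) + b(59) = (180 + (-5 + 43)) + 59*(-44 + 59) = (180 + 38) + 59*15 = 218 + 885 = 1103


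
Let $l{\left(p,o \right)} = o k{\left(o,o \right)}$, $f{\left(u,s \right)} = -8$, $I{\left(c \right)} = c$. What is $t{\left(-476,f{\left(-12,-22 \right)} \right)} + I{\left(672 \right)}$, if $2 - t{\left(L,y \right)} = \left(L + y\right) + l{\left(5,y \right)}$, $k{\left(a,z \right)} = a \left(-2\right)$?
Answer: $1286$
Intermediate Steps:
$k{\left(a,z \right)} = - 2 a$
$l{\left(p,o \right)} = - 2 o^{2}$ ($l{\left(p,o \right)} = o \left(- 2 o\right) = - 2 o^{2}$)
$t{\left(L,y \right)} = 2 - L - y + 2 y^{2}$ ($t{\left(L,y \right)} = 2 - \left(\left(L + y\right) - 2 y^{2}\right) = 2 - \left(L + y - 2 y^{2}\right) = 2 - L - y + 2 y^{2}$)
$t{\left(-476,f{\left(-12,-22 \right)} \right)} + I{\left(672 \right)} = \left(2 - -476 - -8 + 2 \left(-8\right)^{2}\right) + 672 = \left(2 + 476 + 8 + 2 \cdot 64\right) + 672 = \left(2 + 476 + 8 + 128\right) + 672 = 614 + 672 = 1286$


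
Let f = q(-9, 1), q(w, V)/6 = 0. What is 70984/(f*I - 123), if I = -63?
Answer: -70984/123 ≈ -577.11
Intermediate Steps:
q(w, V) = 0 (q(w, V) = 6*0 = 0)
f = 0
70984/(f*I - 123) = 70984/(0*(-63) - 123) = 70984/(0 - 123) = 70984/(-123) = 70984*(-1/123) = -70984/123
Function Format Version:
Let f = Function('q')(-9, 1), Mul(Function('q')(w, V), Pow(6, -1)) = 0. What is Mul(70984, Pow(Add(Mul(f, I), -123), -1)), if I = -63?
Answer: Rational(-70984, 123) ≈ -577.11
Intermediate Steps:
Function('q')(w, V) = 0 (Function('q')(w, V) = Mul(6, 0) = 0)
f = 0
Mul(70984, Pow(Add(Mul(f, I), -123), -1)) = Mul(70984, Pow(Add(Mul(0, -63), -123), -1)) = Mul(70984, Pow(Add(0, -123), -1)) = Mul(70984, Pow(-123, -1)) = Mul(70984, Rational(-1, 123)) = Rational(-70984, 123)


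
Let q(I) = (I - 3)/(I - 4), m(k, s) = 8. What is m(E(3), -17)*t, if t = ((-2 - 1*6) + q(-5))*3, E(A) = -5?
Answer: -512/3 ≈ -170.67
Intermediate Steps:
q(I) = (-3 + I)/(-4 + I)
t = -64/3 (t = ((-2 - 1*6) + (-3 - 5)/(-4 - 5))*3 = ((-2 - 6) - 8/(-9))*3 = (-8 - ⅑*(-8))*3 = (-8 + 8/9)*3 = -64/9*3 = -64/3 ≈ -21.333)
m(E(3), -17)*t = 8*(-64/3) = -512/3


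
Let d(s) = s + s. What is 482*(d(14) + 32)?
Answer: 28920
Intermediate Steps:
d(s) = 2*s
482*(d(14) + 32) = 482*(2*14 + 32) = 482*(28 + 32) = 482*60 = 28920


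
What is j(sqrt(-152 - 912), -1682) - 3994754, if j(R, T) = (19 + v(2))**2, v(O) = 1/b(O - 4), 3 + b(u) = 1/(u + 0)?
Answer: -195725785/49 ≈ -3.9944e+6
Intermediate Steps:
b(u) = -3 + 1/u (b(u) = -3 + 1/(u + 0) = -3 + 1/u)
v(O) = 1/(-3 + 1/(-4 + O)) (v(O) = 1/(-3 + 1/(O - 4)) = 1/(-3 + 1/(-4 + O)))
j(R, T) = 17161/49 (j(R, T) = (19 + (4 - 1*2)/(-13 + 3*2))**2 = (19 + (4 - 2)/(-13 + 6))**2 = (19 + 2/(-7))**2 = (19 - 1/7*2)**2 = (19 - 2/7)**2 = (131/7)**2 = 17161/49)
j(sqrt(-152 - 912), -1682) - 3994754 = 17161/49 - 3994754 = -195725785/49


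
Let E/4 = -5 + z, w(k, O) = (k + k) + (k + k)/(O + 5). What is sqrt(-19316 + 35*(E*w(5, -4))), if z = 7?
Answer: 6*I*sqrt(381) ≈ 117.12*I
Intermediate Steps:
w(k, O) = 2*k + 2*k/(5 + O) (w(k, O) = 2*k + (2*k)/(5 + O) = 2*k + 2*k/(5 + O))
E = 8 (E = 4*(-5 + 7) = 4*2 = 8)
sqrt(-19316 + 35*(E*w(5, -4))) = sqrt(-19316 + 35*(8*(2*5*(6 - 4)/(5 - 4)))) = sqrt(-19316 + 35*(8*(2*5*2/1))) = sqrt(-19316 + 35*(8*(2*5*1*2))) = sqrt(-19316 + 35*(8*20)) = sqrt(-19316 + 35*160) = sqrt(-19316 + 5600) = sqrt(-13716) = 6*I*sqrt(381)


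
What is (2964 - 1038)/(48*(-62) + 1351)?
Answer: -1926/1625 ≈ -1.1852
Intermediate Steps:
(2964 - 1038)/(48*(-62) + 1351) = 1926/(-2976 + 1351) = 1926/(-1625) = 1926*(-1/1625) = -1926/1625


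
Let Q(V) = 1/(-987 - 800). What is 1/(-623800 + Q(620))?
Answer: -1787/1114730601 ≈ -1.6031e-6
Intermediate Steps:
Q(V) = -1/1787 (Q(V) = 1/(-1787) = -1/1787)
1/(-623800 + Q(620)) = 1/(-623800 - 1/1787) = 1/(-1114730601/1787) = -1787/1114730601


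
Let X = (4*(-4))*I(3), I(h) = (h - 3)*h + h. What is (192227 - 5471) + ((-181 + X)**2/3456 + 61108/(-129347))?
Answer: 83490842612171/447023232 ≈ 1.8677e+5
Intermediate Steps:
I(h) = h + h*(-3 + h) (I(h) = (-3 + h)*h + h = h*(-3 + h) + h = h + h*(-3 + h))
X = -48 (X = (4*(-4))*(3*(-2 + 3)) = -48 ≈ -48.000)
(192227 - 5471) + ((-181 + X)**2/3456 + 61108/(-129347)) = (192227 - 5471) + ((-181 - 48)**2/3456 + 61108/(-129347)) = 186756 + ((-229)**2*(1/3456) + 61108*(-1/129347)) = 186756 + (52441*(1/3456) - 61108/129347) = 186756 + (52441/3456 - 61108/129347) = 186756 + 6571896779/447023232 = 83490842612171/447023232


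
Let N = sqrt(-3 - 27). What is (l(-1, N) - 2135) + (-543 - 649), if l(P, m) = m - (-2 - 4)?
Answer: -3321 + I*sqrt(30) ≈ -3321.0 + 5.4772*I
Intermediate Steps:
N = I*sqrt(30) (N = sqrt(-30) = I*sqrt(30) ≈ 5.4772*I)
l(P, m) = 6 + m (l(P, m) = m - 1*(-6) = m + 6 = 6 + m)
(l(-1, N) - 2135) + (-543 - 649) = ((6 + I*sqrt(30)) - 2135) + (-543 - 649) = (-2129 + I*sqrt(30)) - 1192 = -3321 + I*sqrt(30)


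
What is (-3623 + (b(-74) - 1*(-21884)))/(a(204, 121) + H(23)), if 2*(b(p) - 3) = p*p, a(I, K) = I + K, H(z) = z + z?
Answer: 21002/371 ≈ 56.609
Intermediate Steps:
H(z) = 2*z
b(p) = 3 + p**2/2 (b(p) = 3 + (p*p)/2 = 3 + p**2/2)
(-3623 + (b(-74) - 1*(-21884)))/(a(204, 121) + H(23)) = (-3623 + ((3 + (1/2)*(-74)**2) - 1*(-21884)))/((204 + 121) + 2*23) = (-3623 + ((3 + (1/2)*5476) + 21884))/(325 + 46) = (-3623 + ((3 + 2738) + 21884))/371 = (-3623 + (2741 + 21884))*(1/371) = (-3623 + 24625)*(1/371) = 21002*(1/371) = 21002/371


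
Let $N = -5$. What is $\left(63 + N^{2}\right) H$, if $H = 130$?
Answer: $11440$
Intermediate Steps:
$\left(63 + N^{2}\right) H = \left(63 + \left(-5\right)^{2}\right) 130 = \left(63 + 25\right) 130 = 88 \cdot 130 = 11440$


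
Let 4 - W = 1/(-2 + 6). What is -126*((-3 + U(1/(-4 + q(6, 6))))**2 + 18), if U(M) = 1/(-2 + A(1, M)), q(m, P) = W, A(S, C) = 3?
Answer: -2772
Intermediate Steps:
W = 15/4 (W = 4 - 1/(-2 + 6) = 4 - 1/4 = 15/4 ≈ 3.7500)
q(m, P) = 15/4
U(M) = 1 (U(M) = 1/(-2 + 3) = 1/1 = 1)
-126*((-3 + U(1/(-4 + q(6, 6))))**2 + 18) = -126*((-3 + 1)**2 + 18) = -126*((-2)**2 + 18) = -126*(4 + 18) = -126*22 = -2772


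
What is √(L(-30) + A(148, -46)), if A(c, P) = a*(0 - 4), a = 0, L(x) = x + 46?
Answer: 4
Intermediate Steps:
L(x) = 46 + x
A(c, P) = 0 (A(c, P) = 0*(0 - 4) = 0*(-4) = 0)
√(L(-30) + A(148, -46)) = √((46 - 30) + 0) = √(16 + 0) = √16 = 4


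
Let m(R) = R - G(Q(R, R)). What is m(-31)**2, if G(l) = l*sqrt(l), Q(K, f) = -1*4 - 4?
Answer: 449 - 992*I*sqrt(2) ≈ 449.0 - 1402.9*I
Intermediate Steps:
Q(K, f) = -8 (Q(K, f) = -4 - 4 = -8)
G(l) = l**(3/2)
m(R) = R + 16*I*sqrt(2) (m(R) = R - (-8)**(3/2) = R - (-16)*I*sqrt(2) = R + 16*I*sqrt(2))
m(-31)**2 = (-31 + 16*I*sqrt(2))**2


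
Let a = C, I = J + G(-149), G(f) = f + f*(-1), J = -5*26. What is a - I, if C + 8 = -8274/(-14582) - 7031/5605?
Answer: 4957583574/40866055 ≈ 121.31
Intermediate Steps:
J = -130
G(f) = 0 (G(f) = f - f = 0)
C = -355003576/40866055 (C = -8 + (-8274/(-14582) - 7031/5605) = -8 + (-8274*(-1/14582) - 7031*1/5605) = -8 + (4137/7291 - 7031/5605) = -8 - 28075136/40866055 = -355003576/40866055 ≈ -8.6870)
I = -130 (I = -130 + 0 = -130)
a = -355003576/40866055 ≈ -8.6870
a - I = -355003576/40866055 - 1*(-130) = -355003576/40866055 + 130 = 4957583574/40866055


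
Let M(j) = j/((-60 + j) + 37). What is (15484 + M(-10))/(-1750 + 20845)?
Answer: 510982/630135 ≈ 0.81091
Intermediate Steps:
M(j) = j/(-23 + j)
(15484 + M(-10))/(-1750 + 20845) = (15484 - 10/(-23 - 10))/(-1750 + 20845) = (15484 - 10/(-33))/19095 = (15484 - 10*(-1/33))*(1/19095) = (15484 + 10/33)*(1/19095) = (510982/33)*(1/19095) = 510982/630135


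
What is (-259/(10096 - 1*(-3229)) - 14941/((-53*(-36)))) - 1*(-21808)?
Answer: 554249189803/25424100 ≈ 21800.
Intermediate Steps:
(-259/(10096 - 1*(-3229)) - 14941/((-53*(-36)))) - 1*(-21808) = (-259/(10096 + 3229) - 14941/1908) + 21808 = (-259/13325 - 14941*1/1908) + 21808 = (-259*1/13325 - 14941/1908) + 21808 = (-259/13325 - 14941/1908) + 21808 = -199582997/25424100 + 21808 = 554249189803/25424100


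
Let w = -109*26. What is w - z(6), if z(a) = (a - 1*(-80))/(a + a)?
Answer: -17047/6 ≈ -2841.2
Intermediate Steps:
z(a) = (80 + a)/(2*a) (z(a) = (a + 80)/((2*a)) = (80 + a)*(1/(2*a)) = (80 + a)/(2*a))
w = -2834
w - z(6) = -2834 - (80 + 6)/(2*6) = -2834 - 86/(2*6) = -2834 - 1*43/6 = -2834 - 43/6 = -17047/6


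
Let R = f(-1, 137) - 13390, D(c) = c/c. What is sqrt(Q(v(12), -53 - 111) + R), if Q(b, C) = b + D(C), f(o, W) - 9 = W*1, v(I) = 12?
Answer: I*sqrt(13231) ≈ 115.03*I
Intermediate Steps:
D(c) = 1
f(o, W) = 9 + W (f(o, W) = 9 + W*1 = 9 + W)
Q(b, C) = 1 + b (Q(b, C) = b + 1 = 1 + b)
R = -13244 (R = (9 + 137) - 13390 = 146 - 13390 = -13244)
sqrt(Q(v(12), -53 - 111) + R) = sqrt((1 + 12) - 13244) = sqrt(13 - 13244) = sqrt(-13231) = I*sqrt(13231)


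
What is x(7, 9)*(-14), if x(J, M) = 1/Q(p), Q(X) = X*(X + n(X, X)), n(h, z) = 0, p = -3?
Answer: -14/9 ≈ -1.5556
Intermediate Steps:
Q(X) = X² (Q(X) = X*(X + 0) = X*X = X²)
x(J, M) = ⅑ (x(J, M) = 1/((-3)²) = 1/9 = ⅑)
x(7, 9)*(-14) = (⅑)*(-14) = -14/9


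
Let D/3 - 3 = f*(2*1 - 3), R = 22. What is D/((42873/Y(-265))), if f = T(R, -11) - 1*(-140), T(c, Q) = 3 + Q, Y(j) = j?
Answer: 34185/14291 ≈ 2.3921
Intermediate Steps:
f = 132 (f = (3 - 11) - 1*(-140) = -8 + 140 = 132)
D = -387 (D = 9 + 3*(132*(2*1 - 3)) = 9 + 3*(132*(2 - 3)) = 9 + 3*(132*(-1)) = 9 + 3*(-132) = 9 - 396 = -387)
D/((42873/Y(-265))) = -387/(42873/(-265)) = -387/(42873*(-1/265)) = -387/(-42873/265) = -387*(-265/42873) = 34185/14291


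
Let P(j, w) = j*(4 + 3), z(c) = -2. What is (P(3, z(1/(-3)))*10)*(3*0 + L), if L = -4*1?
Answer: -840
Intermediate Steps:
L = -4
P(j, w) = 7*j (P(j, w) = j*7 = 7*j)
(P(3, z(1/(-3)))*10)*(3*0 + L) = ((7*3)*10)*(3*0 - 4) = (21*10)*(0 - 4) = 210*(-4) = -840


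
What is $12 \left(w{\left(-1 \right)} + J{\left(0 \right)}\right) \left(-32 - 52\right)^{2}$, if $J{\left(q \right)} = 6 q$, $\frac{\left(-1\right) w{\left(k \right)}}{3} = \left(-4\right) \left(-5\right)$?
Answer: $-5080320$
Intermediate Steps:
$w{\left(k \right)} = -60$ ($w{\left(k \right)} = - 3 \left(\left(-4\right) \left(-5\right)\right) = \left(-3\right) 20 = -60$)
$12 \left(w{\left(-1 \right)} + J{\left(0 \right)}\right) \left(-32 - 52\right)^{2} = 12 \left(-60 + 6 \cdot 0\right) \left(-32 - 52\right)^{2} = 12 \left(-60 + 0\right) \left(-84\right)^{2} = 12 \left(-60\right) 7056 = \left(-720\right) 7056 = -5080320$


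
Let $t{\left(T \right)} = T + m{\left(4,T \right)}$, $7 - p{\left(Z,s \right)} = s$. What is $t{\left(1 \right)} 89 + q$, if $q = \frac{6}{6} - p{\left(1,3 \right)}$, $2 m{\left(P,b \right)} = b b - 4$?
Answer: $- \frac{95}{2} \approx -47.5$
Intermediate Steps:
$m{\left(P,b \right)} = -2 + \frac{b^{2}}{2}$ ($m{\left(P,b \right)} = \frac{b b - 4}{2} = \frac{b^{2} - 4}{2} = \frac{-4 + b^{2}}{2} = -2 + \frac{b^{2}}{2}$)
$p{\left(Z,s \right)} = 7 - s$
$t{\left(T \right)} = -2 + T + \frac{T^{2}}{2}$ ($t{\left(T \right)} = T + \left(-2 + \frac{T^{2}}{2}\right) = -2 + T + \frac{T^{2}}{2}$)
$q = -3$ ($q = \frac{6}{6} - \left(7 - 3\right) = 6 \cdot \frac{1}{6} - \left(7 - 3\right) = 1 - 4 = -3$)
$t{\left(1 \right)} 89 + q = \left(-2 + 1 + \frac{1^{2}}{2}\right) 89 - 3 = \left(-2 + 1 + \frac{1}{2} \cdot 1\right) 89 - 3 = \left(-2 + 1 + \frac{1}{2}\right) 89 - 3 = \left(- \frac{1}{2}\right) 89 - 3 = - \frac{89}{2} - 3 = - \frac{95}{2}$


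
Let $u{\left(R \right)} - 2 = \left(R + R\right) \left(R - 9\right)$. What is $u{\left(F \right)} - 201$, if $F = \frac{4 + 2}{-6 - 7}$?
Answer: $- \frac{32155}{169} \approx -190.27$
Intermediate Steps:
$F = - \frac{6}{13}$ ($F = \frac{6}{-13} = 6 \left(- \frac{1}{13}\right) = - \frac{6}{13} \approx -0.46154$)
$u{\left(R \right)} = 2 + 2 R \left(-9 + R\right)$ ($u{\left(R \right)} = 2 + \left(R + R\right) \left(R - 9\right) = 2 + 2 R \left(-9 + R\right)$)
$u{\left(F \right)} - 201 = \left(2 - - \frac{108}{13} + 2 \left(- \frac{6}{13}\right)^{2}\right) - 201 = \left(2 + \frac{108}{13} + 2 \cdot \frac{36}{169}\right) - 201 = \left(2 + \frac{108}{13} + \frac{72}{169}\right) - 201 = \frac{1814}{169} - 201 = - \frac{32155}{169}$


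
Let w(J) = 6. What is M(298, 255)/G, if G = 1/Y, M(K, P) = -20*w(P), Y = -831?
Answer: 99720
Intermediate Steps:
M(K, P) = -120 (M(K, P) = -20*6 = -120)
G = -1/831 (G = 1/(-831) = -1/831 ≈ -0.0012034)
M(298, 255)/G = -120/(-1/831) = -120*(-831) = 99720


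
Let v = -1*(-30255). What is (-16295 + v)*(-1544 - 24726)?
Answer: -366729200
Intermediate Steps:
v = 30255
(-16295 + v)*(-1544 - 24726) = (-16295 + 30255)*(-1544 - 24726) = 13960*(-26270) = -366729200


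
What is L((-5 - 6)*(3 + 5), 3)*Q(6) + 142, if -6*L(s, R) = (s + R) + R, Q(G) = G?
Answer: 224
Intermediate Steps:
L(s, R) = -R/3 - s/6 (L(s, R) = -((s + R) + R)/6 = -((R + s) + R)/6 = -(s + 2*R)/6 = -R/3 - s/6)
L((-5 - 6)*(3 + 5), 3)*Q(6) + 142 = (-⅓*3 - (-5 - 6)*(3 + 5)/6)*6 + 142 = (-1 - (-11)*8/6)*6 + 142 = (-1 - ⅙*(-88))*6 + 142 = (-1 + 44/3)*6 + 142 = (41/3)*6 + 142 = 82 + 142 = 224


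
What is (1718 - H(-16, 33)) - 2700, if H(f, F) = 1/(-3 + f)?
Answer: -18657/19 ≈ -981.95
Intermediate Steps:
(1718 - H(-16, 33)) - 2700 = (1718 - 1/(-3 - 16)) - 2700 = (1718 - 1/(-19)) - 2700 = (1718 - 1*(-1/19)) - 2700 = (1718 + 1/19) - 2700 = 32643/19 - 2700 = -18657/19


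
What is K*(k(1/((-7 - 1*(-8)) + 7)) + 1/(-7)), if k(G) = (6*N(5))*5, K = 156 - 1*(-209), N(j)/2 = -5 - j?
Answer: -1533365/7 ≈ -2.1905e+5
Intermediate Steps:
N(j) = -10 - 2*j (N(j) = 2*(-5 - j) = -10 - 2*j)
K = 365 (K = 156 + 209 = 365)
k(G) = -600 (k(G) = (6*(-10 - 2*5))*5 = (6*(-10 - 10))*5 = (6*(-20))*5 = -120*5 = -600)
K*(k(1/((-7 - 1*(-8)) + 7)) + 1/(-7)) = 365*(-600 + 1/(-7)) = 365*(-600 - 1/7) = 365*(-4201/7) = -1533365/7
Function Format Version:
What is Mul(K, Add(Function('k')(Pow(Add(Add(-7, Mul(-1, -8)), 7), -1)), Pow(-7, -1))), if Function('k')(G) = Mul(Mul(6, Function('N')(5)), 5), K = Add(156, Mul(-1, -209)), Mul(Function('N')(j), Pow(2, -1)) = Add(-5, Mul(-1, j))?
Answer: Rational(-1533365, 7) ≈ -2.1905e+5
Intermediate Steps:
Function('N')(j) = Add(-10, Mul(-2, j)) (Function('N')(j) = Mul(2, Add(-5, Mul(-1, j))) = Add(-10, Mul(-2, j)))
K = 365 (K = Add(156, 209) = 365)
Function('k')(G) = -600 (Function('k')(G) = Mul(Mul(6, Add(-10, Mul(-2, 5))), 5) = Mul(Mul(6, Add(-10, -10)), 5) = Mul(Mul(6, -20), 5) = Mul(-120, 5) = -600)
Mul(K, Add(Function('k')(Pow(Add(Add(-7, Mul(-1, -8)), 7), -1)), Pow(-7, -1))) = Mul(365, Add(-600, Pow(-7, -1))) = Mul(365, Add(-600, Rational(-1, 7))) = Mul(365, Rational(-4201, 7)) = Rational(-1533365, 7)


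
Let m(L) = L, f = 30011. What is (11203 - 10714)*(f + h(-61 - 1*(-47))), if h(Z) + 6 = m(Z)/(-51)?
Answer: 249433847/17 ≈ 1.4673e+7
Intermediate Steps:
h(Z) = -6 - Z/51 (h(Z) = -6 + Z/(-51) = -6 + Z*(-1/51) = -6 - Z/51)
(11203 - 10714)*(f + h(-61 - 1*(-47))) = (11203 - 10714)*(30011 + (-6 - (-61 - 1*(-47))/51)) = 489*(30011 + (-6 - (-61 + 47)/51)) = 489*(30011 + (-6 - 1/51*(-14))) = 489*(30011 + (-6 + 14/51)) = 489*(30011 - 292/51) = 489*(1530269/51) = 249433847/17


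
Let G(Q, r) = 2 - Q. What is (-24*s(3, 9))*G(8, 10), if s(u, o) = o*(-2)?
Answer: -2592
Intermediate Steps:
s(u, o) = -2*o
(-24*s(3, 9))*G(8, 10) = (-(-48)*9)*(2 - 1*8) = (-24*(-18))*(2 - 8) = 432*(-6) = -2592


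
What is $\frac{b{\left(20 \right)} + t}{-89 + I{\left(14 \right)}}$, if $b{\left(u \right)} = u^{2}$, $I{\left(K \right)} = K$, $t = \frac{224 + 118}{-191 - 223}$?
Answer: $- \frac{9181}{1725} \approx -5.3223$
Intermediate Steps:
$t = - \frac{19}{23}$ ($t = \frac{342}{-414} = 342 \left(- \frac{1}{414}\right) = - \frac{19}{23} \approx -0.82609$)
$\frac{b{\left(20 \right)} + t}{-89 + I{\left(14 \right)}} = \frac{20^{2} - \frac{19}{23}}{-89 + 14} = \frac{400 - \frac{19}{23}}{-75} = \frac{9181}{23} \left(- \frac{1}{75}\right) = - \frac{9181}{1725}$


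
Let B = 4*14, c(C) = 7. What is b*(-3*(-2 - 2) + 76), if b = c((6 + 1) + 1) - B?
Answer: -4312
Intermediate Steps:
B = 56
b = -49 (b = 7 - 1*56 = 7 - 56 = -49)
b*(-3*(-2 - 2) + 76) = -49*(-3*(-2 - 2) + 76) = -49*(-3*(-4) + 76) = -49*(12 + 76) = -49*88 = -4312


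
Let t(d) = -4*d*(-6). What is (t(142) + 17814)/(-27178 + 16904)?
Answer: -10611/5137 ≈ -2.0656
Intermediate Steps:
t(d) = 24*d
(t(142) + 17814)/(-27178 + 16904) = (24*142 + 17814)/(-27178 + 16904) = (3408 + 17814)/(-10274) = 21222*(-1/10274) = -10611/5137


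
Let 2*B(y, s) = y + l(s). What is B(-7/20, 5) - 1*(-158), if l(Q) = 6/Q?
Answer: 6337/40 ≈ 158.43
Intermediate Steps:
B(y, s) = y/2 + 3/s (B(y, s) = (y + 6/s)/2 = y/2 + 3/s)
B(-7/20, 5) - 1*(-158) = ((-7/20)/2 + 3/5) - 1*(-158) = ((-7*1/20)/2 + 3*(⅕)) + 158 = ((½)*(-7/20) + ⅗) + 158 = (-7/40 + ⅗) + 158 = 17/40 + 158 = 6337/40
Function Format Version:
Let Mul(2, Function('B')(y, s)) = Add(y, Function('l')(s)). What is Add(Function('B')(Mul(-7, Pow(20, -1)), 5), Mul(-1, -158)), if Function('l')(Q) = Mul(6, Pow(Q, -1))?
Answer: Rational(6337, 40) ≈ 158.43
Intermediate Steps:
Function('B')(y, s) = Add(Mul(Rational(1, 2), y), Mul(3, Pow(s, -1))) (Function('B')(y, s) = Mul(Rational(1, 2), Add(y, Mul(6, Pow(s, -1)))) = Add(Mul(Rational(1, 2), y), Mul(3, Pow(s, -1))))
Add(Function('B')(Mul(-7, Pow(20, -1)), 5), Mul(-1, -158)) = Add(Add(Mul(Rational(1, 2), Mul(-7, Pow(20, -1))), Mul(3, Pow(5, -1))), Mul(-1, -158)) = Add(Add(Mul(Rational(1, 2), Mul(-7, Rational(1, 20))), Mul(3, Rational(1, 5))), 158) = Add(Add(Mul(Rational(1, 2), Rational(-7, 20)), Rational(3, 5)), 158) = Add(Add(Rational(-7, 40), Rational(3, 5)), 158) = Add(Rational(17, 40), 158) = Rational(6337, 40)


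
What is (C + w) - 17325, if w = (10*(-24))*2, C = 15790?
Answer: -2015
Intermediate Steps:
w = -480 (w = -240*2 = -480)
(C + w) - 17325 = (15790 - 480) - 17325 = 15310 - 17325 = -2015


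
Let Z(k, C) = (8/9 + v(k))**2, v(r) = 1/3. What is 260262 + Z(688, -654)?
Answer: 21081343/81 ≈ 2.6026e+5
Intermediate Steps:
v(r) = 1/3
Z(k, C) = 121/81 (Z(k, C) = (8/9 + 1/3)**2 = (11/9)**2 = 121/81)
260262 + Z(688, -654) = 260262 + 121/81 = 21081343/81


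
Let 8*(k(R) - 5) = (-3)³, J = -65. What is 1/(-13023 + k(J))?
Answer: -8/104171 ≈ -7.6797e-5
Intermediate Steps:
k(R) = 13/8 (k(R) = 5 + (⅛)*(-3)³ = 5 + (⅛)*(-27) = 5 - 27/8 = 13/8)
1/(-13023 + k(J)) = 1/(-13023 + 13/8) = 1/(-104171/8) = -8/104171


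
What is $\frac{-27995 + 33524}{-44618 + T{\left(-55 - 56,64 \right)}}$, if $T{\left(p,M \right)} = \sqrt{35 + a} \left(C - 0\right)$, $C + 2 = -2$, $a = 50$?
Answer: $- \frac{41115487}{331794094} + \frac{1843 \sqrt{85}}{165897047} \approx -0.12382$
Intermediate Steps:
$C = -4$ ($C = -2 - 2 = -4$)
$T{\left(p,M \right)} = - 4 \sqrt{85}$ ($T{\left(p,M \right)} = \sqrt{35 + 50} \left(-4 - 0\right) = \sqrt{85} \left(-4 + 0\right) = \sqrt{85} \left(-4\right) = - 4 \sqrt{85}$)
$\frac{-27995 + 33524}{-44618 + T{\left(-55 - 56,64 \right)}} = \frac{-27995 + 33524}{-44618 - 4 \sqrt{85}} = \frac{5529}{-44618 - 4 \sqrt{85}}$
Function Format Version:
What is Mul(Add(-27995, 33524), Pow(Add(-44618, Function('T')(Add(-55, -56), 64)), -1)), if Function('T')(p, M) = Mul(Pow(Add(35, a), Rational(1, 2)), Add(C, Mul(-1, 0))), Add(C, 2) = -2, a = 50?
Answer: Add(Rational(-41115487, 331794094), Mul(Rational(1843, 165897047), Pow(85, Rational(1, 2)))) ≈ -0.12382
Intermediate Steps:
C = -4 (C = Add(-2, -2) = -4)
Function('T')(p, M) = Mul(-4, Pow(85, Rational(1, 2))) (Function('T')(p, M) = Mul(Pow(Add(35, 50), Rational(1, 2)), Add(-4, Mul(-1, 0))) = Mul(Pow(85, Rational(1, 2)), Add(-4, 0)) = Mul(Pow(85, Rational(1, 2)), -4) = Mul(-4, Pow(85, Rational(1, 2))))
Mul(Add(-27995, 33524), Pow(Add(-44618, Function('T')(Add(-55, -56), 64)), -1)) = Mul(Add(-27995, 33524), Pow(Add(-44618, Mul(-4, Pow(85, Rational(1, 2)))), -1)) = Mul(5529, Pow(Add(-44618, Mul(-4, Pow(85, Rational(1, 2)))), -1))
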